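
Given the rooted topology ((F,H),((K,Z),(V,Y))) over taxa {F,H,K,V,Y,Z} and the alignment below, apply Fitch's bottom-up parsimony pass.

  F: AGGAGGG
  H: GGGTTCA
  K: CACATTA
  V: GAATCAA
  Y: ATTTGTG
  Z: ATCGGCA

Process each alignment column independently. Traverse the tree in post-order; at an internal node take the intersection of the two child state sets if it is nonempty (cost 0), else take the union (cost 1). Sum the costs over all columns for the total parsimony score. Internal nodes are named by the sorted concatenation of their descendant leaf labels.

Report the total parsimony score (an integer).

21

FH@0: {A} ∪ {G} = {A,G} (union, +1)
KZ@0: {C} ∪ {A} = {A,C} (union, +1)
VY@0: {G} ∪ {A} = {A,G} (union, +1)
KVYZ@0: {A,C} ∩ {A,G} = {A} (intersection, +0)
FHKVYZ@0: {A,G} ∩ {A} = {A} (intersection, +0)
FH@1: {G} ∩ {G} = {G} (intersection, +0)
KZ@1: {A} ∪ {T} = {A,T} (union, +1)
VY@1: {A} ∪ {T} = {A,T} (union, +1)
KVYZ@1: {A,T} ∩ {A,T} = {A,T} (intersection, +0)
FHKVYZ@1: {G} ∪ {A,T} = {A,G,T} (union, +1)
FH@2: {G} ∩ {G} = {G} (intersection, +0)
KZ@2: {C} ∩ {C} = {C} (intersection, +0)
VY@2: {A} ∪ {T} = {A,T} (union, +1)
KVYZ@2: {C} ∪ {A,T} = {A,C,T} (union, +1)
FHKVYZ@2: {G} ∪ {A,C,T} = {A,C,G,T} (union, +1)
FH@3: {A} ∪ {T} = {A,T} (union, +1)
KZ@3: {A} ∪ {G} = {A,G} (union, +1)
VY@3: {T} ∩ {T} = {T} (intersection, +0)
KVYZ@3: {A,G} ∪ {T} = {A,G,T} (union, +1)
FHKVYZ@3: {A,T} ∩ {A,G,T} = {A,T} (intersection, +0)
FH@4: {G} ∪ {T} = {G,T} (union, +1)
KZ@4: {T} ∪ {G} = {G,T} (union, +1)
VY@4: {C} ∪ {G} = {C,G} (union, +1)
KVYZ@4: {G,T} ∩ {C,G} = {G} (intersection, +0)
FHKVYZ@4: {G,T} ∩ {G} = {G} (intersection, +0)
FH@5: {G} ∪ {C} = {C,G} (union, +1)
KZ@5: {T} ∪ {C} = {C,T} (union, +1)
VY@5: {A} ∪ {T} = {A,T} (union, +1)
KVYZ@5: {C,T} ∩ {A,T} = {T} (intersection, +0)
FHKVYZ@5: {C,G} ∪ {T} = {C,G,T} (union, +1)
FH@6: {G} ∪ {A} = {A,G} (union, +1)
KZ@6: {A} ∩ {A} = {A} (intersection, +0)
VY@6: {A} ∪ {G} = {A,G} (union, +1)
KVYZ@6: {A} ∩ {A,G} = {A} (intersection, +0)
FHKVYZ@6: {A,G} ∩ {A} = {A} (intersection, +0)
per-site changes: [3, 3, 3, 3, 3, 4, 2]; total = 21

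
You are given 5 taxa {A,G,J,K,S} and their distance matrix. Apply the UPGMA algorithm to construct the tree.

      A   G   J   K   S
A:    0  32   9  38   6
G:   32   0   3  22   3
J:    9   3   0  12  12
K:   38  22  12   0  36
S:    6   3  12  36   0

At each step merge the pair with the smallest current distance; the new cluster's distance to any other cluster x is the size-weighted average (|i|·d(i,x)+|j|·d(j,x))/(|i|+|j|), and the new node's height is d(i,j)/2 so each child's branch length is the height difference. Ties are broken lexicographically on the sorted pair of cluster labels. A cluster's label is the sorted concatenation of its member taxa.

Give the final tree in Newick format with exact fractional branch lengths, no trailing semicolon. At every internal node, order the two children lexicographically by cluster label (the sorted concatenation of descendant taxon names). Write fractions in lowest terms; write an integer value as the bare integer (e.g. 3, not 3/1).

step 1: merge (G,J) at d=3; branch lengths G→3/2, J→3/2; new cluster GJ
  updated: d(A,GJ)=41/2, d(GJ,K)=17, d(GJ,S)=15/2
step 2: merge (A,S) at d=6; branch lengths A→3, S→3; new cluster AS
  updated: d(AS,GJ)=14, d(AS,K)=37
step 3: merge (AS,GJ) at d=14; branch lengths AS→4, GJ→11/2; new cluster AGJS
  updated: d(AGJS,K)=27
step 4: merge (AGJS,K) at d=27; branch lengths AGJS→13/2, K→27/2; new cluster AGJKS
final tree: (((A:3,S:3):4,(G:3/2,J:3/2):11/2):13/2,K:27/2)
total length: 77/2

(((A:3,S:3):4,(G:3/2,J:3/2):11/2):13/2,K:27/2)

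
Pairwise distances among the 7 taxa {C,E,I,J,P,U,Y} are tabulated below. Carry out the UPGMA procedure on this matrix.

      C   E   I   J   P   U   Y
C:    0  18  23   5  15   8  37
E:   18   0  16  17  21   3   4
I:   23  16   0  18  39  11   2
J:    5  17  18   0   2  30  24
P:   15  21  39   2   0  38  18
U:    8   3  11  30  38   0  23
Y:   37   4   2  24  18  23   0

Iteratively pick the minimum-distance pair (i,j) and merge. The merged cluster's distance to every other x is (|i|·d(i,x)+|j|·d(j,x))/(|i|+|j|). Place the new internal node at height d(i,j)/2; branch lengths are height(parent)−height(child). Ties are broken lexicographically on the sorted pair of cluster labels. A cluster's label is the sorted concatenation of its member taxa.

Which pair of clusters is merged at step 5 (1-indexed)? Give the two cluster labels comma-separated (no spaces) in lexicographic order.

iteration 1: select I,Y (d=2); attach at lengths (1, 1); label the merged cluster IY
  updated: d(C,IY)=30, d(E,IY)=10, d(IY,J)=21, d(IY,P)=57/2, d(IY,U)=17
iteration 2: select J,P (d=2); attach at lengths (1, 1); label the merged cluster JP
  updated: d(C,JP)=10, d(E,JP)=19, d(IY,JP)=99/4, d(JP,U)=34
iteration 3: select E,U (d=3); attach at lengths (3/2, 3/2); label the merged cluster EU
  updated: d(C,EU)=13, d(EU,IY)=27/2, d(EU,JP)=53/2
iteration 4: select C,JP (d=10); attach at lengths (5, 4); label the merged cluster CJP
  updated: d(CJP,EU)=22, d(CJP,IY)=53/2
iteration 5: select EU,IY (d=27/2); attach at lengths (21/4, 23/4); label the merged cluster EIUY
  updated: d(CJP,EIUY)=97/4
iteration 6: select CJP,EIUY (d=97/4); attach at lengths (57/8, 43/8); label the merged cluster CEIJPUY
final tree: ((C:5,(J:1,P:1):4):57/8,((E:3/2,U:3/2):21/4,(I:1,Y:1):23/4):43/8)
total length: 79/2

EU,IY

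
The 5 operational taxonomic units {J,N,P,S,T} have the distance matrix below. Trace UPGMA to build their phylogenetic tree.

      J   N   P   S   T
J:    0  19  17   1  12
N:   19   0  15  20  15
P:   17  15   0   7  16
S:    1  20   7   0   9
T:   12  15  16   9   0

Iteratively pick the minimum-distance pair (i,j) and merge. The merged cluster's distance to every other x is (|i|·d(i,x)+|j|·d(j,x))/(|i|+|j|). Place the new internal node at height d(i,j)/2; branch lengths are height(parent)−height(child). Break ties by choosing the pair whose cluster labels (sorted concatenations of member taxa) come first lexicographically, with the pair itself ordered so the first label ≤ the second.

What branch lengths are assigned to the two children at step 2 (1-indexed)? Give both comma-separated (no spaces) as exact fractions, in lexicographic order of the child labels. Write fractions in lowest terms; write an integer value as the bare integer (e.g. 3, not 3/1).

iteration 1: select J,S (d=1); attach at lengths (1/2, 1/2); label the merged cluster JS
  updated: d(JS,N)=39/2, d(JS,P)=12, d(JS,T)=21/2
iteration 2: select JS,T (d=21/2); attach at lengths (19/4, 21/4); label the merged cluster JST
  updated: d(JST,N)=18, d(JST,P)=40/3
iteration 3: select JST,P (d=40/3); attach at lengths (17/12, 20/3); label the merged cluster JPST
  updated: d(JPST,N)=69/4
iteration 4: select JPST,N (d=69/4); attach at lengths (47/24, 69/8); label the merged cluster JNPST
final tree: ((((J:1/2,S:1/2):19/4,T:21/4):17/12,P:20/3):47/24,N:69/8)
total length: 89/3

19/4,21/4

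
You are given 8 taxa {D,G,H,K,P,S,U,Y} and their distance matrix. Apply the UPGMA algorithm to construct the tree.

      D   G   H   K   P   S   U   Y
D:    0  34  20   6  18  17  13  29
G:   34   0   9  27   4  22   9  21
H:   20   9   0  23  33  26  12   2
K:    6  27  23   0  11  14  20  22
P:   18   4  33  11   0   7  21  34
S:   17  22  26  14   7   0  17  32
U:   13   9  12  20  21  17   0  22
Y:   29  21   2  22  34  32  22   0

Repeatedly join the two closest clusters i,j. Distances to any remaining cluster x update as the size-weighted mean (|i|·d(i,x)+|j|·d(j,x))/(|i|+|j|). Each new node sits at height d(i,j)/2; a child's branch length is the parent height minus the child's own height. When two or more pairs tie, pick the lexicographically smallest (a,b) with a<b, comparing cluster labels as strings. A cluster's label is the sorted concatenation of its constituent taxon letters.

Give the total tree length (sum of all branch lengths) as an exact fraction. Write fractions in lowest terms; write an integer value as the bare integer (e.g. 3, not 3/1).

iteration 1: select H,Y (d=2); attach at lengths (1, 1); label the merged cluster HY
  updated: d(D,HY)=49/2, d(G,HY)=15, d(HY,K)=45/2, d(HY,P)=67/2, d(HY,S)=29, d(HY,U)=17
iteration 2: select G,P (d=4); attach at lengths (2, 2); label the merged cluster GP
  updated: d(D,GP)=26, d(GP,HY)=97/4, d(GP,K)=19, d(GP,S)=29/2, d(GP,U)=15
iteration 3: select D,K (d=6); attach at lengths (3, 3); label the merged cluster DK
  updated: d(DK,GP)=45/2, d(DK,HY)=47/2, d(DK,S)=31/2, d(DK,U)=33/2
iteration 4: select GP,S (d=29/2); attach at lengths (21/4, 29/4); label the merged cluster GPS
  updated: d(DK,GPS)=121/6, d(GPS,HY)=155/6, d(GPS,U)=47/3
iteration 5: select GPS,U (d=47/3); attach at lengths (7/12, 47/6); label the merged cluster GPSU
  updated: d(DK,GPSU)=77/4, d(GPSU,HY)=189/8
iteration 6: select DK,GPSU (d=77/4); attach at lengths (53/8, 43/24); label the merged cluster DGKPSU
  updated: d(DGKPSU,HY)=283/12
iteration 7: select DGKPSU,HY (d=283/12); attach at lengths (13/6, 259/24); label the merged cluster DGHKPSUY
final tree: (((D:3,K:3):53/8,(((G:2,P:2):21/4,S:29/4):7/12,U:47/6):43/24):13/6,(H:1,Y:1):259/24)
total length: 1303/24

1303/24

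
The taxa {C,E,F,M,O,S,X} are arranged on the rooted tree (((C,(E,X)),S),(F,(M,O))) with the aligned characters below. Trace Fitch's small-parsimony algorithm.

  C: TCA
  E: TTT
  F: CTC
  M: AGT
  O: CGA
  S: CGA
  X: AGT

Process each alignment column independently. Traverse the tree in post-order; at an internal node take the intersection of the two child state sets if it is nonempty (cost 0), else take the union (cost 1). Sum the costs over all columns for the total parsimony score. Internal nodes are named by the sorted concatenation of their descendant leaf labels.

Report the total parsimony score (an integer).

9

site 0, node EX: E={T} ∪ X={A} → {A,T} (+1)
site 0, node CEX: C={T} ∩ EX={A,T} → {T} (+0)
site 0, node CESX: CEX={T} ∪ S={C} → {C,T} (+1)
site 0, node MO: M={A} ∪ O={C} → {A,C} (+1)
site 0, node FMO: F={C} ∩ MO={A,C} → {C} (+0)
site 0, node CEFMOSX: CESX={C,T} ∩ FMO={C} → {C} (+0)
site 1, node EX: E={T} ∪ X={G} → {G,T} (+1)
site 1, node CEX: C={C} ∪ EX={G,T} → {C,G,T} (+1)
site 1, node CESX: CEX={C,G,T} ∩ S={G} → {G} (+0)
site 1, node MO: M={G} ∩ O={G} → {G} (+0)
site 1, node FMO: F={T} ∪ MO={G} → {G,T} (+1)
site 1, node CEFMOSX: CESX={G} ∩ FMO={G,T} → {G} (+0)
site 2, node EX: E={T} ∩ X={T} → {T} (+0)
site 2, node CEX: C={A} ∪ EX={T} → {A,T} (+1)
site 2, node CESX: CEX={A,T} ∩ S={A} → {A} (+0)
site 2, node MO: M={T} ∪ O={A} → {A,T} (+1)
site 2, node FMO: F={C} ∪ MO={A,T} → {A,C,T} (+1)
site 2, node CEFMOSX: CESX={A} ∩ FMO={A,C,T} → {A} (+0)
per-site changes: [3, 3, 3]; total = 9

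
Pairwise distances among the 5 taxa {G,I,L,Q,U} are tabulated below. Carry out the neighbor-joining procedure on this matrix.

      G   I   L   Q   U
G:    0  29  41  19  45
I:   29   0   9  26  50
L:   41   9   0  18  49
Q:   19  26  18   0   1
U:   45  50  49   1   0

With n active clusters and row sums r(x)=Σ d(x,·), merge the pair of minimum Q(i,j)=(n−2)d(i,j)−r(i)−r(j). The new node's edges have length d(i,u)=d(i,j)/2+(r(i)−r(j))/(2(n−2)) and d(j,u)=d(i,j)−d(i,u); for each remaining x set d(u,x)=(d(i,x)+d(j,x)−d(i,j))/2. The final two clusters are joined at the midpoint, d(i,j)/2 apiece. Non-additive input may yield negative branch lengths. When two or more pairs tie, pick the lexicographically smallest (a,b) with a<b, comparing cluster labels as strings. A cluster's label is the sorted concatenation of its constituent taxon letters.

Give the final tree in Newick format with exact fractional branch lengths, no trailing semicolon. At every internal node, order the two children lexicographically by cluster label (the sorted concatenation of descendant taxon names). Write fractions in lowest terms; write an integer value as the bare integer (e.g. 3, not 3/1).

(((G:125/8,(Q:-13,U:14):127/8):119/8,I:21/8):51/16,L:51/16)

step 1: merge (Q,U) at d=1, Q=-206; branch lengths Q→-13, U→14; new cluster QU
  updated: d(G,QU)=63/2, d(I,QU)=75/2, d(L,QU)=33
step 2: merge (G,QU) at d=63/2, Q=-281/2; branch lengths G→125/8, QU→127/8; new cluster GQU
  updated: d(GQU,I)=35/2, d(GQU,L)=85/4
step 3: merge (GQU,I) at d=35/2, Q=-191/4; branch lengths GQU→119/8, I→21/8; new cluster GIQU
  updated: d(GIQU,L)=51/8
step 4: merge (GIQU,L) at d=51/8; branch lengths GIQU→51/16, L→51/16; new cluster GILQU
final tree: (((G:125/8,(Q:-13,U:14):127/8):119/8,I:21/8):51/16,L:51/16)
total length: 451/8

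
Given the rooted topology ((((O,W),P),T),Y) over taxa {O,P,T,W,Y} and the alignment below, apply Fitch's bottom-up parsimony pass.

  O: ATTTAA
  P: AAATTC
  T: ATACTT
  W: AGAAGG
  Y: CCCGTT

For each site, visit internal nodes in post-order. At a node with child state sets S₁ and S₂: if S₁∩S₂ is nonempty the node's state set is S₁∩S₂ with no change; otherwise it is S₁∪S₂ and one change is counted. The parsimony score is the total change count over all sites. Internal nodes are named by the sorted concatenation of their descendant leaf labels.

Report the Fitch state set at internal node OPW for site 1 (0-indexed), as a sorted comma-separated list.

site 0, node OW: O={A} ∩ W={A} → {A} (+0)
site 0, node OPW: OW={A} ∩ P={A} → {A} (+0)
site 0, node OPTW: OPW={A} ∩ T={A} → {A} (+0)
site 0, node OPTWY: OPTW={A} ∪ Y={C} → {A,C} (+1)
site 1, node OW: O={T} ∪ W={G} → {G,T} (+1)
site 1, node OPW: OW={G,T} ∪ P={A} → {A,G,T} (+1)
site 1, node OPTW: OPW={A,G,T} ∩ T={T} → {T} (+0)
site 1, node OPTWY: OPTW={T} ∪ Y={C} → {C,T} (+1)
site 2, node OW: O={T} ∪ W={A} → {A,T} (+1)
site 2, node OPW: OW={A,T} ∩ P={A} → {A} (+0)
site 2, node OPTW: OPW={A} ∩ T={A} → {A} (+0)
site 2, node OPTWY: OPTW={A} ∪ Y={C} → {A,C} (+1)
site 3, node OW: O={T} ∪ W={A} → {A,T} (+1)
site 3, node OPW: OW={A,T} ∩ P={T} → {T} (+0)
site 3, node OPTW: OPW={T} ∪ T={C} → {C,T} (+1)
site 3, node OPTWY: OPTW={C,T} ∪ Y={G} → {C,G,T} (+1)
site 4, node OW: O={A} ∪ W={G} → {A,G} (+1)
site 4, node OPW: OW={A,G} ∪ P={T} → {A,G,T} (+1)
site 4, node OPTW: OPW={A,G,T} ∩ T={T} → {T} (+0)
site 4, node OPTWY: OPTW={T} ∩ Y={T} → {T} (+0)
site 5, node OW: O={A} ∪ W={G} → {A,G} (+1)
site 5, node OPW: OW={A,G} ∪ P={C} → {A,C,G} (+1)
site 5, node OPTW: OPW={A,C,G} ∪ T={T} → {A,C,G,T} (+1)
site 5, node OPTWY: OPTW={A,C,G,T} ∩ Y={T} → {T} (+0)
per-site changes: [1, 3, 2, 3, 2, 3]; total = 14

A,G,T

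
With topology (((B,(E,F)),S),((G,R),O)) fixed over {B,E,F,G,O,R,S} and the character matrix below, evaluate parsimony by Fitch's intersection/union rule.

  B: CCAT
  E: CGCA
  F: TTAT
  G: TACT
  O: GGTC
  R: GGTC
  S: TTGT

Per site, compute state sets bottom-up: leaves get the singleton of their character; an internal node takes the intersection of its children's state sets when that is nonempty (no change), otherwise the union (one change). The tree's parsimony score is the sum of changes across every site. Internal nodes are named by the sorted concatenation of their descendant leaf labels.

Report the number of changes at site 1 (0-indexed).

EF@0: {C} ∪ {T} = {C,T} (union, +1)
BEF@0: {C} ∩ {C,T} = {C} (intersection, +0)
BEFS@0: {C} ∪ {T} = {C,T} (union, +1)
GR@0: {T} ∪ {G} = {G,T} (union, +1)
GOR@0: {G,T} ∩ {G} = {G} (intersection, +0)
BEFGORS@0: {C,T} ∪ {G} = {C,G,T} (union, +1)
EF@1: {G} ∪ {T} = {G,T} (union, +1)
BEF@1: {C} ∪ {G,T} = {C,G,T} (union, +1)
BEFS@1: {C,G,T} ∩ {T} = {T} (intersection, +0)
GR@1: {A} ∪ {G} = {A,G} (union, +1)
GOR@1: {A,G} ∩ {G} = {G} (intersection, +0)
BEFGORS@1: {T} ∪ {G} = {G,T} (union, +1)
EF@2: {C} ∪ {A} = {A,C} (union, +1)
BEF@2: {A} ∩ {A,C} = {A} (intersection, +0)
BEFS@2: {A} ∪ {G} = {A,G} (union, +1)
GR@2: {C} ∪ {T} = {C,T} (union, +1)
GOR@2: {C,T} ∩ {T} = {T} (intersection, +0)
BEFGORS@2: {A,G} ∪ {T} = {A,G,T} (union, +1)
EF@3: {A} ∪ {T} = {A,T} (union, +1)
BEF@3: {T} ∩ {A,T} = {T} (intersection, +0)
BEFS@3: {T} ∩ {T} = {T} (intersection, +0)
GR@3: {T} ∪ {C} = {C,T} (union, +1)
GOR@3: {C,T} ∩ {C} = {C} (intersection, +0)
BEFGORS@3: {T} ∪ {C} = {C,T} (union, +1)
per-site changes: [4, 4, 4, 3]; total = 15

4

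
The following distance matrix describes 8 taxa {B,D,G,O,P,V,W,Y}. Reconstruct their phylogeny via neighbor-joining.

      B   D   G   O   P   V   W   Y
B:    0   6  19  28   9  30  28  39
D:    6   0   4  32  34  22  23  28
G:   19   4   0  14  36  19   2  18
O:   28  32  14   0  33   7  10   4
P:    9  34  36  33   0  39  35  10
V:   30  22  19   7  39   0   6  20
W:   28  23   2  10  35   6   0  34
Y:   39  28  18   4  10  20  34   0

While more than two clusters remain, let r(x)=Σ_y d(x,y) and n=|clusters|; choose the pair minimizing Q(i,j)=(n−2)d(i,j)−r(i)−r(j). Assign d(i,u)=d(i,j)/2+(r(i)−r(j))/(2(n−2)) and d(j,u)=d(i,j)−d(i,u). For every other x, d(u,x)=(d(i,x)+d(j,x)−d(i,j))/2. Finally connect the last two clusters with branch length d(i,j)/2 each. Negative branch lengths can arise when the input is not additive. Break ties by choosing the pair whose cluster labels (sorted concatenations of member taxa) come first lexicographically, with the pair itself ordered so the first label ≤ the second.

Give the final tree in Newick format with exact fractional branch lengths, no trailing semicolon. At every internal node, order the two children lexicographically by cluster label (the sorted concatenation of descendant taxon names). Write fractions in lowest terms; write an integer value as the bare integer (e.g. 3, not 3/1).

(((((B:17/12,P:91/12):43/4,D:19/4):111/16,G:-19/16):63/16,((O:-11/10,Y:51/10):7,V:9/2):71/16):45/32,W:45/32)

1. join B+P (d=9, Q=-301) ⇒ BP; edges |B|=17/12, |P|=91/12
  updated: d(BP,D)=31/2, d(BP,G)=23, d(BP,O)=26, d(BP,V)=30, d(BP,W)=27, d(BP,Y)=20
2. join O+Y (d=4, Q=-197) ⇒ OY; edges |O|=-11/10, |Y|=51/10
  updated: d(BP,OY)=21, d(D,OY)=28, d(G,OY)=14, d(OY,V)=23/2, d(OY,W)=20
3. join BP+D (d=31/2, Q=-147) ⇒ BDP; edges |BP|=43/4, |D|=19/4
  updated: d(BDP,G)=23/4, d(BDP,OY)=67/4, d(BDP,V)=73/4, d(BDP,W)=69/4
4. join OY+V (d=23/2, Q=-165/2) ⇒ OVY; edges |OY|=7, |V|=9/2
  updated: d(BDP,OVY)=47/4, d(G,OVY)=43/4, d(OVY,W)=29/4
5. join BDP+G (d=23/4, Q=-167/4) ⇒ BDGP; edges |BDP|=111/16, |G|=-19/16
  updated: d(BDGP,OVY)=67/8, d(BDGP,W)=27/4
6. join BDGP+OVY (d=67/8, Q=-179/8) ⇒ BDGOPVY; edges |BDGP|=63/16, |OVY|=71/16
  updated: d(BDGOPVY,W)=45/16
7. join BDGOPVY+W (d=45/16) ⇒ BDGOPVWY; edges |BDGOPVY|=45/32, |W|=45/32
final tree: (((((B:17/12,P:91/12):43/4,D:19/4):111/16,G:-19/16):63/16,((O:-11/10,Y:51/10):7,V:9/2):71/16):45/32,W:45/32)
total length: 911/16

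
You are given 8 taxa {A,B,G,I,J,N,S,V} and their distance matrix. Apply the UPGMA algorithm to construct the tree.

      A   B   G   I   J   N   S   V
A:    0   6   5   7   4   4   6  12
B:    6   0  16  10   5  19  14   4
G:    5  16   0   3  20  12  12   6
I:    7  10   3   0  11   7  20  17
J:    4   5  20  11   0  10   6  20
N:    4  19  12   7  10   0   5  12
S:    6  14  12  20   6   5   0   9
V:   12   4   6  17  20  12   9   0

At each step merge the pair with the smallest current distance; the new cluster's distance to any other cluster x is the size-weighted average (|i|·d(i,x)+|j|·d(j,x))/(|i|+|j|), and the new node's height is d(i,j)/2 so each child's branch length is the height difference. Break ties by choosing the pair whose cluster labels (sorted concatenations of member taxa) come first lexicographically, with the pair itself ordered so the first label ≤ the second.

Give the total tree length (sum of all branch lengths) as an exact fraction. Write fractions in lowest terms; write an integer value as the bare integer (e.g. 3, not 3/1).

step 1: merge (G,I) at d=3; branch lengths G→3/2, I→3/2; new cluster GI
  updated: d(A,GI)=6, d(B,GI)=13, d(GI,J)=31/2, d(GI,N)=19/2, d(GI,S)=16, d(GI,V)=23/2
step 2: merge (A,J) at d=4; branch lengths A→2, J→2; new cluster AJ
  updated: d(AJ,B)=11/2, d(AJ,GI)=43/4, d(AJ,N)=7, d(AJ,S)=6, d(AJ,V)=16
step 3: merge (B,V) at d=4; branch lengths B→2, V→2; new cluster BV
  updated: d(AJ,BV)=43/4, d(BV,GI)=49/4, d(BV,N)=31/2, d(BV,S)=23/2
step 4: merge (N,S) at d=5; branch lengths N→5/2, S→5/2; new cluster NS
  updated: d(AJ,NS)=13/2, d(BV,NS)=27/2, d(GI,NS)=51/4
step 5: merge (AJ,NS) at d=13/2; branch lengths AJ→5/4, NS→3/4; new cluster AJNS
  updated: d(AJNS,BV)=97/8, d(AJNS,GI)=47/4
step 6: merge (AJNS,GI) at d=47/4; branch lengths AJNS→21/8, GI→35/8; new cluster AGIJNS
  updated: d(AGIJNS,BV)=73/6
step 7: merge (AGIJNS,BV) at d=73/6; branch lengths AGIJNS→5/24, BV→49/12; new cluster ABGIJNSV
final tree: ((((A:2,J:2):5/4,(N:5/2,S:5/2):3/4):21/8,(G:3/2,I:3/2):35/8):5/24,(B:2,V:2):49/12)
total length: 703/24

703/24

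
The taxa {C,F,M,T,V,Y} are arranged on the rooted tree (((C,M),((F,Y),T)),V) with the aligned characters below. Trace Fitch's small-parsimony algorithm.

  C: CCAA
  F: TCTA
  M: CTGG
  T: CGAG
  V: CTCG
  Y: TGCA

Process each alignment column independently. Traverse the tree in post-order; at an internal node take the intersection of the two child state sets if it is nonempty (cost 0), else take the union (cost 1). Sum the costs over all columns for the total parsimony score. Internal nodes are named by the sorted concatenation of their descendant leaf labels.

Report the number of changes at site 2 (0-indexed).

[col 0] CM: children C:{C}, M:{C} ∩→ {C}; cost 0
[col 0] FY: children F:{T}, Y:{T} ∩→ {T}; cost 0
[col 0] FTY: children FY:{T}, T:{C} ∪→ {C,T}; cost 1
[col 0] CFMTY: children CM:{C}, FTY:{C,T} ∩→ {C}; cost 0
[col 0] CFMTVY: children CFMTY:{C}, V:{C} ∩→ {C}; cost 0
[col 1] CM: children C:{C}, M:{T} ∪→ {C,T}; cost 1
[col 1] FY: children F:{C}, Y:{G} ∪→ {C,G}; cost 1
[col 1] FTY: children FY:{C,G}, T:{G} ∩→ {G}; cost 0
[col 1] CFMTY: children CM:{C,T}, FTY:{G} ∪→ {C,G,T}; cost 1
[col 1] CFMTVY: children CFMTY:{C,G,T}, V:{T} ∩→ {T}; cost 0
[col 2] CM: children C:{A}, M:{G} ∪→ {A,G}; cost 1
[col 2] FY: children F:{T}, Y:{C} ∪→ {C,T}; cost 1
[col 2] FTY: children FY:{C,T}, T:{A} ∪→ {A,C,T}; cost 1
[col 2] CFMTY: children CM:{A,G}, FTY:{A,C,T} ∩→ {A}; cost 0
[col 2] CFMTVY: children CFMTY:{A}, V:{C} ∪→ {A,C}; cost 1
[col 3] CM: children C:{A}, M:{G} ∪→ {A,G}; cost 1
[col 3] FY: children F:{A}, Y:{A} ∩→ {A}; cost 0
[col 3] FTY: children FY:{A}, T:{G} ∪→ {A,G}; cost 1
[col 3] CFMTY: children CM:{A,G}, FTY:{A,G} ∩→ {A,G}; cost 0
[col 3] CFMTVY: children CFMTY:{A,G}, V:{G} ∩→ {G}; cost 0
per-site changes: [1, 3, 4, 2]; total = 10

4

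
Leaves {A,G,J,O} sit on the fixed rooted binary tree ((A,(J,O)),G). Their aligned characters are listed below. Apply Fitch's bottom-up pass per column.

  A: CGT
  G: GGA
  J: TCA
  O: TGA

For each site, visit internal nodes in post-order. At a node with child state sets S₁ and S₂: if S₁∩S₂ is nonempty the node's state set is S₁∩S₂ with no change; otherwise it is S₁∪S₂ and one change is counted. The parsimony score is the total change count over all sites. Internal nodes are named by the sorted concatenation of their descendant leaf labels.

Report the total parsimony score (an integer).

JO@0: {T} ∩ {T} = {T} (intersection, +0)
AJO@0: {C} ∪ {T} = {C,T} (union, +1)
AGJO@0: {C,T} ∪ {G} = {C,G,T} (union, +1)
JO@1: {C} ∪ {G} = {C,G} (union, +1)
AJO@1: {G} ∩ {C,G} = {G} (intersection, +0)
AGJO@1: {G} ∩ {G} = {G} (intersection, +0)
JO@2: {A} ∩ {A} = {A} (intersection, +0)
AJO@2: {T} ∪ {A} = {A,T} (union, +1)
AGJO@2: {A,T} ∩ {A} = {A} (intersection, +0)
per-site changes: [2, 1, 1]; total = 4

4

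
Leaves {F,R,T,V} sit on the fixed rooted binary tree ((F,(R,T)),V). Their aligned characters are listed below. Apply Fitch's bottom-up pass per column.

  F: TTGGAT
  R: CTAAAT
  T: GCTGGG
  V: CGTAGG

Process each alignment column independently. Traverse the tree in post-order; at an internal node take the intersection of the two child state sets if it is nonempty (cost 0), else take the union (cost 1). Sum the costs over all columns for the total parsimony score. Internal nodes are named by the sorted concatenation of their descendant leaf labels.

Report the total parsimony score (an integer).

site 0, node RT: R={C} ∪ T={G} → {C,G} (+1)
site 0, node FRT: F={T} ∪ RT={C,G} → {C,G,T} (+1)
site 0, node FRTV: FRT={C,G,T} ∩ V={C} → {C} (+0)
site 1, node RT: R={T} ∪ T={C} → {C,T} (+1)
site 1, node FRT: F={T} ∩ RT={C,T} → {T} (+0)
site 1, node FRTV: FRT={T} ∪ V={G} → {G,T} (+1)
site 2, node RT: R={A} ∪ T={T} → {A,T} (+1)
site 2, node FRT: F={G} ∪ RT={A,T} → {A,G,T} (+1)
site 2, node FRTV: FRT={A,G,T} ∩ V={T} → {T} (+0)
site 3, node RT: R={A} ∪ T={G} → {A,G} (+1)
site 3, node FRT: F={G} ∩ RT={A,G} → {G} (+0)
site 3, node FRTV: FRT={G} ∪ V={A} → {A,G} (+1)
site 4, node RT: R={A} ∪ T={G} → {A,G} (+1)
site 4, node FRT: F={A} ∩ RT={A,G} → {A} (+0)
site 4, node FRTV: FRT={A} ∪ V={G} → {A,G} (+1)
site 5, node RT: R={T} ∪ T={G} → {G,T} (+1)
site 5, node FRT: F={T} ∩ RT={G,T} → {T} (+0)
site 5, node FRTV: FRT={T} ∪ V={G} → {G,T} (+1)
per-site changes: [2, 2, 2, 2, 2, 2]; total = 12

12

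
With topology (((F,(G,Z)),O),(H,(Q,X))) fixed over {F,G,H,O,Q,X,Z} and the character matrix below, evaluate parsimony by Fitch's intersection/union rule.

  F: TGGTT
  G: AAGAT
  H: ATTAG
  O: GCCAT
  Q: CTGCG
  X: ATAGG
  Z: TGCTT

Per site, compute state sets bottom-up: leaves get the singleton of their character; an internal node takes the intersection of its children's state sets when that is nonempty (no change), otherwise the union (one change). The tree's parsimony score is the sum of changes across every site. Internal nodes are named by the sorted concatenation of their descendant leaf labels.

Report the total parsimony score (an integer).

16

site 0, node GZ: G={A} ∪ Z={T} → {A,T} (+1)
site 0, node FGZ: F={T} ∩ GZ={A,T} → {T} (+0)
site 0, node FGOZ: FGZ={T} ∪ O={G} → {G,T} (+1)
site 0, node QX: Q={C} ∪ X={A} → {A,C} (+1)
site 0, node HQX: H={A} ∩ QX={A,C} → {A} (+0)
site 0, node FGHOQXZ: FGOZ={G,T} ∪ HQX={A} → {A,G,T} (+1)
site 1, node GZ: G={A} ∪ Z={G} → {A,G} (+1)
site 1, node FGZ: F={G} ∩ GZ={A,G} → {G} (+0)
site 1, node FGOZ: FGZ={G} ∪ O={C} → {C,G} (+1)
site 1, node QX: Q={T} ∩ X={T} → {T} (+0)
site 1, node HQX: H={T} ∩ QX={T} → {T} (+0)
site 1, node FGHOQXZ: FGOZ={C,G} ∪ HQX={T} → {C,G,T} (+1)
site 2, node GZ: G={G} ∪ Z={C} → {C,G} (+1)
site 2, node FGZ: F={G} ∩ GZ={C,G} → {G} (+0)
site 2, node FGOZ: FGZ={G} ∪ O={C} → {C,G} (+1)
site 2, node QX: Q={G} ∪ X={A} → {A,G} (+1)
site 2, node HQX: H={T} ∪ QX={A,G} → {A,G,T} (+1)
site 2, node FGHOQXZ: FGOZ={C,G} ∩ HQX={A,G,T} → {G} (+0)
site 3, node GZ: G={A} ∪ Z={T} → {A,T} (+1)
site 3, node FGZ: F={T} ∩ GZ={A,T} → {T} (+0)
site 3, node FGOZ: FGZ={T} ∪ O={A} → {A,T} (+1)
site 3, node QX: Q={C} ∪ X={G} → {C,G} (+1)
site 3, node HQX: H={A} ∪ QX={C,G} → {A,C,G} (+1)
site 3, node FGHOQXZ: FGOZ={A,T} ∩ HQX={A,C,G} → {A} (+0)
site 4, node GZ: G={T} ∩ Z={T} → {T} (+0)
site 4, node FGZ: F={T} ∩ GZ={T} → {T} (+0)
site 4, node FGOZ: FGZ={T} ∩ O={T} → {T} (+0)
site 4, node QX: Q={G} ∩ X={G} → {G} (+0)
site 4, node HQX: H={G} ∩ QX={G} → {G} (+0)
site 4, node FGHOQXZ: FGOZ={T} ∪ HQX={G} → {G,T} (+1)
per-site changes: [4, 3, 4, 4, 1]; total = 16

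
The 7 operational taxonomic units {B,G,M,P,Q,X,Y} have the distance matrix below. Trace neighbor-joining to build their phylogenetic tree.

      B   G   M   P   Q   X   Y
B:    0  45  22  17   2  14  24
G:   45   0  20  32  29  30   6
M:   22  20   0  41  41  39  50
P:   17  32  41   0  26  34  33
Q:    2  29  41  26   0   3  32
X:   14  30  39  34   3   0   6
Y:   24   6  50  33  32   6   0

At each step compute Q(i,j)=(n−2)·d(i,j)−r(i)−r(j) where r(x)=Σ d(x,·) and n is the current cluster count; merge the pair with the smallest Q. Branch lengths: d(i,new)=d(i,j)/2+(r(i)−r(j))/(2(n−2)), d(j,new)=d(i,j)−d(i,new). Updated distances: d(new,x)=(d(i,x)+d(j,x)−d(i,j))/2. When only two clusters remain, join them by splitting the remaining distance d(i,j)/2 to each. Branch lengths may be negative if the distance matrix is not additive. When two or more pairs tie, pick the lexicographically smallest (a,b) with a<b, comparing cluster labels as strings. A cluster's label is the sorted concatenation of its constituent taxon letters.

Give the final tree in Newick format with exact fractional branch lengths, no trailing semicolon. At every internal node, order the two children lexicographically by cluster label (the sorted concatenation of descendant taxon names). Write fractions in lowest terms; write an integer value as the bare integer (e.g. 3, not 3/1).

1. join G+Y (d=6, Q=-283) ⇒ GY; edges |G|=41/10, |Y|=19/10
  updated: d(B,GY)=63/2, d(GY,M)=32, d(GY,P)=59/2, d(GY,Q)=55/2, d(GY,X)=15
2. join Q+X (d=3, Q=-385/2) ⇒ QX; edges |Q|=13/16, |X|=35/16
  updated: d(B,QX)=13/2, d(GY,QX)=79/4, d(M,QX)=77/2, d(P,QX)=57/2
3. join B+QX (d=13/2, Q=-603/4) ⇒ BQX; edges |B|=13/24, |QX|=143/24
  updated: d(BQX,GY)=179/8, d(BQX,M)=27, d(BQX,P)=39/2
4. join BQX+P (d=39/2, Q=-959/8) ⇒ BPQX; edges |BQX|=143/32, |P|=481/32
  updated: d(BPQX,GY)=259/16, d(BPQX,M)=97/4
5. join BPQX+GY (d=259/16, Q=-1159/16) ⇒ BGPQXY; edges |BPQX|=135/32, |GY|=383/32
  updated: d(BGPQXY,M)=641/32
6. join BGPQXY+M (d=641/32) ⇒ BGMPQXY; edges |BGPQXY|=641/64, |M|=641/64
final tree: ((((B:13/24,(Q:13/16,X:35/16):143/24):143/32,P:481/32):135/32,(G:41/10,Y:19/10):383/32):641/64,M:641/64)
total length: 2279/32

((((B:13/24,(Q:13/16,X:35/16):143/24):143/32,P:481/32):135/32,(G:41/10,Y:19/10):383/32):641/64,M:641/64)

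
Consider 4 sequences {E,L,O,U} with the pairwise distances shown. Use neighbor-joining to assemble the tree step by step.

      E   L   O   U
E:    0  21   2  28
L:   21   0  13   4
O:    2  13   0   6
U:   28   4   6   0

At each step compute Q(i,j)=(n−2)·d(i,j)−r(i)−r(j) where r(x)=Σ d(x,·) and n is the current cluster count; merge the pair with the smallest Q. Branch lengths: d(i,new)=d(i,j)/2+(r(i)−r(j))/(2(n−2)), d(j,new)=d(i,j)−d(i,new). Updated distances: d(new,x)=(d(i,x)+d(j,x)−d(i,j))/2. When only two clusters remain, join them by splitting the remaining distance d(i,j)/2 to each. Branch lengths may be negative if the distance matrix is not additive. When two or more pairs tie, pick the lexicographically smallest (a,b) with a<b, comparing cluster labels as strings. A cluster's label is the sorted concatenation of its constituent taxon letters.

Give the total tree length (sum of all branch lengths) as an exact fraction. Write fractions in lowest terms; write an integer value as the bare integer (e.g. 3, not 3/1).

20

step 1: merge (E,O) at d=2, Q=-68; branch lengths E→17/2, O→-13/2; new cluster EO
  updated: d(EO,L)=16, d(EO,U)=16
step 2: merge (EO,L) at d=16, Q=-36; branch lengths EO→14, L→2; new cluster ELO
  updated: d(ELO,U)=2
step 3: merge (ELO,U) at d=2; branch lengths ELO→1, U→1; new cluster ELOU
final tree: (((E:17/2,O:-13/2):14,L:2):1,U:1)
total length: 20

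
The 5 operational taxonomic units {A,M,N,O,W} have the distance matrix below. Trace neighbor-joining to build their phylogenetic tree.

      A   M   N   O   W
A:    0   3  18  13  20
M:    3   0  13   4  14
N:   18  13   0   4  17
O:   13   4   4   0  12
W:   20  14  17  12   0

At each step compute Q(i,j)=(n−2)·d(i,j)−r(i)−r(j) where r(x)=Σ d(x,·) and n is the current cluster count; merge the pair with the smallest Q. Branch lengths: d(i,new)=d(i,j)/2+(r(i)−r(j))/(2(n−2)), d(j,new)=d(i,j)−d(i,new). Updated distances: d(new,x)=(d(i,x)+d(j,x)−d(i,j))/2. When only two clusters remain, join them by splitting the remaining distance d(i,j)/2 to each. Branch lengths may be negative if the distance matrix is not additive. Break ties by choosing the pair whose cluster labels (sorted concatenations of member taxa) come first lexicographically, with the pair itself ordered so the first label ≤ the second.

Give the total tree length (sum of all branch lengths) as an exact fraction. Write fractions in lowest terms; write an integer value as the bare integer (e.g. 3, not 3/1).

101/4

step 1: merge (A,M) at d=3, Q=-79; branch lengths A→29/6, M→-11/6; new cluster AM
  updated: d(AM,N)=14, d(AM,O)=7, d(AM,W)=31/2
step 2: merge (AM,W) at d=31/2, Q=-50; branch lengths AM→23/4, W→39/4; new cluster AMW
  updated: d(AMW,N)=31/4, d(AMW,O)=7/4
step 3: merge (AMW,N) at d=31/4, Q=-27/2; branch lengths AMW→11/4, N→5; new cluster AMNW
  updated: d(AMNW,O)=-1
step 4: merge (AMNW,O) at d=-1; branch lengths AMNW→-1/2, O→-1/2; new cluster AMNOW
final tree: ((((A:29/6,M:-11/6):23/4,W:39/4):11/4,N:5):-1/2,O:-1/2)
total length: 101/4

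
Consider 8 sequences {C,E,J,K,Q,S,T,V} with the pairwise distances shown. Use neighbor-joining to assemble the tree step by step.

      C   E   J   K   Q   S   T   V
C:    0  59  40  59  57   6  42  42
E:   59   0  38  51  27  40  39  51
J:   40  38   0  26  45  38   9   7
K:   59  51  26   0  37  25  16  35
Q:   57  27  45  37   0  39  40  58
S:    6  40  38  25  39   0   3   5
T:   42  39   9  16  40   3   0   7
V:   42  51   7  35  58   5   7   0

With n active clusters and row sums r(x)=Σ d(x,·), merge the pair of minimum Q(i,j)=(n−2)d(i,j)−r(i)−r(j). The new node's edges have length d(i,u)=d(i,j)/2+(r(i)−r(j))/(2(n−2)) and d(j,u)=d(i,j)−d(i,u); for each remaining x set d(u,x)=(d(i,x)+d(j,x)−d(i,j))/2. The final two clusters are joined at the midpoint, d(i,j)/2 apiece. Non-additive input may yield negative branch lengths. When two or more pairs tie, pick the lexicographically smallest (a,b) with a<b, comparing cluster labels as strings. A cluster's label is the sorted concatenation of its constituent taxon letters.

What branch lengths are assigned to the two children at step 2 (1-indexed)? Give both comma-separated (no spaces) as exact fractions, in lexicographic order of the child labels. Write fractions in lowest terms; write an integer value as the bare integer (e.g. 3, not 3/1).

iteration 1: select E,Q (d=27, Q=-446); attach at lengths (41/3, 40/3); label the merged cluster EQ
  updated: d(C,EQ)=89/2, d(EQ,J)=28, d(EQ,K)=61/2, d(EQ,S)=26, d(EQ,T)=26, d(EQ,V)=41
iteration 2: select C,S (d=6, Q=-613/2); attach at lengths (321/20, -201/20); label the merged cluster CS
  updated: d(CS,EQ)=129/4, d(CS,J)=36, d(CS,K)=39, d(CS,T)=39/2, d(CS,V)=41/2
iteration 3: select J,V (d=7, Q=-377/2); attach at lengths (47/16, 65/16); label the merged cluster JV
  updated: d(CS,JV)=99/4, d(EQ,JV)=31, d(JV,K)=27, d(JV,T)=9/2
iteration 4: select EQ,K (d=61/2, Q=-563/4); attach at lengths (395/24, 337/24); label the merged cluster EKQ
  updated: d(CS,EKQ)=163/8, d(EKQ,JV)=55/4, d(EKQ,T)=23/4
iteration 5: select CS,EKQ (d=163/8, Q=-255/4); attach at lengths (131/8, 4); label the merged cluster CEKQS
  updated: d(CEKQS,JV)=145/16, d(CEKQS,T)=39/16
iteration 6: select CEKQS,JV (d=145/16, Q=-16); attach at lengths (7/2, 89/16); label the merged cluster CEJKQSV
  updated: d(CEJKQSV,T)=-17/16
iteration 7: select CEJKQSV,T (d=-17/16); attach at lengths (-17/32, -17/32); label the merged cluster CEJKQSTV
final tree: ((((C:321/20,S:-201/20):131/8,((E:41/3,Q:40/3):395/24,K:337/24):4):7/2,(J:47/16,V:65/16):89/16):-17/32,T:-17/32)
total length: 791/8

321/20,-201/20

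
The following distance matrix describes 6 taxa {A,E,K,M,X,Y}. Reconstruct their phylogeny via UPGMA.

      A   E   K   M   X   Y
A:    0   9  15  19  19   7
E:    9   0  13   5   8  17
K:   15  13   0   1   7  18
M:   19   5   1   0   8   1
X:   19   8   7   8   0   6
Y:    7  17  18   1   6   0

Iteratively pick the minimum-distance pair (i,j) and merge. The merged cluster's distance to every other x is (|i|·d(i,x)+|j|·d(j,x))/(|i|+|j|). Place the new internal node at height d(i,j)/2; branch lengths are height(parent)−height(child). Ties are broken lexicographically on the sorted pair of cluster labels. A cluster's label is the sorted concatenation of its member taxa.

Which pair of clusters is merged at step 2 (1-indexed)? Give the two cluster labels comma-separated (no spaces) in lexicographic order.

X,Y

1. join K+M (d=1) ⇒ KM; edges |K|=1/2, |M|=1/2
  updated: d(A,KM)=17, d(E,KM)=9, d(KM,X)=15/2, d(KM,Y)=19/2
2. join X+Y (d=6) ⇒ XY; edges |X|=3, |Y|=3
  updated: d(A,XY)=13, d(E,XY)=25/2, d(KM,XY)=17/2
3. join KM+XY (d=17/2) ⇒ KMXY; edges |KM|=15/4, |XY|=5/4
  updated: d(A,KMXY)=15, d(E,KMXY)=43/4
4. join A+E (d=9) ⇒ AE; edges |A|=9/2, |E|=9/2
  updated: d(AE,KMXY)=103/8
5. join AE+KMXY (d=103/8) ⇒ AEKMXY; edges |AE|=31/16, |KMXY|=35/16
final tree: ((A:9/2,E:9/2):31/16,((K:1/2,M:1/2):15/4,(X:3,Y:3):5/4):35/16)
total length: 201/8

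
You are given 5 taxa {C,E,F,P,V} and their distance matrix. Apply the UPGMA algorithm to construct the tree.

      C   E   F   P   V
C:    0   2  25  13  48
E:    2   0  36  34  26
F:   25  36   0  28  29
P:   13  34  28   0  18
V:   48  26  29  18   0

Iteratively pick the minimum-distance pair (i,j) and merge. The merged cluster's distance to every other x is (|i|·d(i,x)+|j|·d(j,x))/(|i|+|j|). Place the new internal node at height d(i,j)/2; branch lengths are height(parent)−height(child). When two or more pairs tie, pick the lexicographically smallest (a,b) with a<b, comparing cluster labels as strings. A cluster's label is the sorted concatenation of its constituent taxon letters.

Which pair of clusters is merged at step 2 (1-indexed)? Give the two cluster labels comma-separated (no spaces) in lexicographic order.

1. join C+E (d=2) ⇒ CE; edges |C|=1, |E|=1
  updated: d(CE,F)=61/2, d(CE,P)=47/2, d(CE,V)=37
2. join P+V (d=18) ⇒ PV; edges |P|=9, |V|=9
  updated: d(CE,PV)=121/4, d(F,PV)=57/2
3. join F+PV (d=57/2) ⇒ FPV; edges |F|=57/4, |PV|=21/4
  updated: d(CE,FPV)=91/3
4. join CE+FPV (d=91/3) ⇒ CEFPV; edges |CE|=85/6, |FPV|=11/12
final tree: ((C:1,E:1):85/6,(F:57/4,(P:9,V:9):21/4):11/12)
total length: 655/12

P,V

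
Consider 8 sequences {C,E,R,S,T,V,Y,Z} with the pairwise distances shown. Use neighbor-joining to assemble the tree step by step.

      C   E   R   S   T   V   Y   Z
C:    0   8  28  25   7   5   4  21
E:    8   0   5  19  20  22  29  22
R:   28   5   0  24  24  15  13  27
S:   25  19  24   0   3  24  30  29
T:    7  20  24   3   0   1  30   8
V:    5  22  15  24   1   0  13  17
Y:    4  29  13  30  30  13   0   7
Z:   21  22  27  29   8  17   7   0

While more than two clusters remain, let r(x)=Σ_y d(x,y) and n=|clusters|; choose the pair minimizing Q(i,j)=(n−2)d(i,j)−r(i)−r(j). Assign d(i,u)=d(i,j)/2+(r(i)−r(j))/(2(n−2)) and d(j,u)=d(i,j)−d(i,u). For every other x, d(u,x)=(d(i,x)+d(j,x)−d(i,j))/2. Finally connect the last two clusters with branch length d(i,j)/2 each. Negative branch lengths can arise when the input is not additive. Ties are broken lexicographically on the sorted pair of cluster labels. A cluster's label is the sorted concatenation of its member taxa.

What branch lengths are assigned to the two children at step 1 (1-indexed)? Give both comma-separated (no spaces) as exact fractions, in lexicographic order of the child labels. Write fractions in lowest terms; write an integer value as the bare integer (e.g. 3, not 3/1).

iteration 1: select E,R (d=5, Q=-231); attach at lengths (19/12, 41/12); label the merged cluster ER
  updated: d(C,ER)=31/2, d(ER,S)=19, d(ER,T)=39/2, d(ER,V)=16, d(ER,Y)=37/2, d(ER,Z)=22
iteration 2: select S,T (d=3, Q=-367/2); attach at lengths (153/20, -93/20); label the merged cluster ST
  updated: d(C,ST)=29/2, d(ER,ST)=71/4, d(ST,V)=11, d(ST,Y)=57/2, d(ST,Z)=17
iteration 3: select Y,Z (d=7, Q=-127); attach at lengths (15/8, 41/8); label the merged cluster YZ
  updated: d(C,YZ)=9, d(ER,YZ)=67/4, d(ST,YZ)=77/4, d(V,YZ)=23/2
iteration 4: select ER,ST (d=71/4, Q=-301/4); attach at lengths (227/24, 199/24); label the merged cluster ERST
  updated: d(C,ERST)=49/8, d(ERST,V)=37/8, d(ERST,YZ)=73/8
iteration 5: select C,YZ (d=9, Q=-127/4); attach at lengths (17/8, 55/8); label the merged cluster CYZ
  updated: d(CYZ,ERST)=25/8, d(CYZ,V)=15/4
iteration 6: select CYZ,ERST (d=25/8, Q=-23/2); attach at lengths (9/8, 2); label the merged cluster CERSTYZ
  updated: d(CERSTYZ,V)=21/8
iteration 7: select CERSTYZ,V (d=21/8); attach at lengths (21/16, 21/16); label the merged cluster CERSTVYZ
final tree: (((C:17/8,(Y:15/8,Z:41/8):55/8):9/8,((E:19/12,R:41/12):227/24,(S:153/20,T:-93/20):199/24):2):21/16,V:21/16)
total length: 95/2

19/12,41/12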